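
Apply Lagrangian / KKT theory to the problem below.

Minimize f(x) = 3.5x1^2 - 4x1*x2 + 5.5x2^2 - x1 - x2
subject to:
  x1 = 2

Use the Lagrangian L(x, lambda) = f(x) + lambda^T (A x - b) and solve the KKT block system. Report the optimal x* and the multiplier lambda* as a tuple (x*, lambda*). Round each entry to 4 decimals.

Form the Lagrangian:
  L(x, lambda) = (1/2) x^T Q x + c^T x + lambda^T (A x - b)
Stationarity (grad_x L = 0): Q x + c + A^T lambda = 0.
Primal feasibility: A x = b.

This gives the KKT block system:
  [ Q   A^T ] [ x     ]   [-c ]
  [ A    0  ] [ lambda ] = [ b ]

Solving the linear system:
  x*      = (2, 0.8182)
  lambda* = (-9.7273)
  f(x*)   = 8.3182

x* = (2, 0.8182), lambda* = (-9.7273)


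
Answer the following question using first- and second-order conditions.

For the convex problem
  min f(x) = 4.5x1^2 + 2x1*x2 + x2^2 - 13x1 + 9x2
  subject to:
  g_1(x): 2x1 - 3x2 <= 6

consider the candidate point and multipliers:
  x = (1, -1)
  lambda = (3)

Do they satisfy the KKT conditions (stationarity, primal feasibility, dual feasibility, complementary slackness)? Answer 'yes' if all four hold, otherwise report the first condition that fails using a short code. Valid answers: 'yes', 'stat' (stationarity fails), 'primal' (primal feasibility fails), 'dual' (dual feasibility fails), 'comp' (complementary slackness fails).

Gradient of f: grad f(x) = Q x + c = (-6, 9)
Constraint values g_i(x) = a_i^T x - b_i:
  g_1((1, -1)) = -1
Stationarity residual: grad f(x) + sum_i lambda_i a_i = (0, 0)
  -> stationarity OK
Primal feasibility (all g_i <= 0): OK
Dual feasibility (all lambda_i >= 0): OK
Complementary slackness (lambda_i * g_i(x) = 0 for all i): FAILS

Verdict: the first failing condition is complementary_slackness -> comp.

comp


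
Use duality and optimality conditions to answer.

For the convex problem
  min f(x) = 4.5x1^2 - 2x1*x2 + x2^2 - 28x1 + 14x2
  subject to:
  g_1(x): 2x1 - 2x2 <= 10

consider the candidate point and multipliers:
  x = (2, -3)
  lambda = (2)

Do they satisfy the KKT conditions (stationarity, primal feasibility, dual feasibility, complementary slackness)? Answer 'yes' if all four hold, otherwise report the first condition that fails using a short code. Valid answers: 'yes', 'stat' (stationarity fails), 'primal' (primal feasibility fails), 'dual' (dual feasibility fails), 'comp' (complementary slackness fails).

Gradient of f: grad f(x) = Q x + c = (-4, 4)
Constraint values g_i(x) = a_i^T x - b_i:
  g_1((2, -3)) = 0
Stationarity residual: grad f(x) + sum_i lambda_i a_i = (0, 0)
  -> stationarity OK
Primal feasibility (all g_i <= 0): OK
Dual feasibility (all lambda_i >= 0): OK
Complementary slackness (lambda_i * g_i(x) = 0 for all i): OK

Verdict: yes, KKT holds.

yes


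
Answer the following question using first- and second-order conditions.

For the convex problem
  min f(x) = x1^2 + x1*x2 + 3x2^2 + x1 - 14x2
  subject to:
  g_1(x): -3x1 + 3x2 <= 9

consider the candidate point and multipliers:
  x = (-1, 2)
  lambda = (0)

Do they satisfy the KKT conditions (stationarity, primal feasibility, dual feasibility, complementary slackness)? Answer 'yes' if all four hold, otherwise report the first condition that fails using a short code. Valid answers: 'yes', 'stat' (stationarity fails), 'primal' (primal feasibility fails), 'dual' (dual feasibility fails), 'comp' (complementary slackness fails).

Gradient of f: grad f(x) = Q x + c = (1, -3)
Constraint values g_i(x) = a_i^T x - b_i:
  g_1((-1, 2)) = 0
Stationarity residual: grad f(x) + sum_i lambda_i a_i = (1, -3)
  -> stationarity FAILS
Primal feasibility (all g_i <= 0): OK
Dual feasibility (all lambda_i >= 0): OK
Complementary slackness (lambda_i * g_i(x) = 0 for all i): OK

Verdict: the first failing condition is stationarity -> stat.

stat


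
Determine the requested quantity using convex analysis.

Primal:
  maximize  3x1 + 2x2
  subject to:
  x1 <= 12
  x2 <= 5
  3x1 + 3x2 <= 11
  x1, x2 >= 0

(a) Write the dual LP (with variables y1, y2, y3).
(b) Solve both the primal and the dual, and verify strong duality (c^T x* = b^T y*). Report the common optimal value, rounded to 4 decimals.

The standard primal-dual pair for 'max c^T x s.t. A x <= b, x >= 0' is:
  Dual:  min b^T y  s.t.  A^T y >= c,  y >= 0.

So the dual LP is:
  minimize  12y1 + 5y2 + 11y3
  subject to:
    y1 + 3y3 >= 3
    y2 + 3y3 >= 2
    y1, y2, y3 >= 0

Solving the primal: x* = (3.6667, 0).
  primal value c^T x* = 11.
Solving the dual: y* = (0, 0, 1).
  dual value b^T y* = 11.
Strong duality: c^T x* = b^T y*. Confirmed.

11


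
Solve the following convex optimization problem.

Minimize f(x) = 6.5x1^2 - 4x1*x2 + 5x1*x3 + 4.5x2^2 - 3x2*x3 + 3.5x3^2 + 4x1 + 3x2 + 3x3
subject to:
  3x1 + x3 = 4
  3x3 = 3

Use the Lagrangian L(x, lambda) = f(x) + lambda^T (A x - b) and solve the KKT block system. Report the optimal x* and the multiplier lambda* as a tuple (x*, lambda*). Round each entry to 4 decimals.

Form the Lagrangian:
  L(x, lambda) = (1/2) x^T Q x + c^T x + lambda^T (A x - b)
Stationarity (grad_x L = 0): Q x + c + A^T lambda = 0.
Primal feasibility: A x = b.

This gives the KKT block system:
  [ Q   A^T ] [ x     ]   [-c ]
  [ A    0  ] [ lambda ] = [ b ]

Solving the linear system:
  x*      = (1, 0.4444, 1)
  lambda* = (-6.7407, -2.3086)
  f(x*)   = 21.1111

x* = (1, 0.4444, 1), lambda* = (-6.7407, -2.3086)


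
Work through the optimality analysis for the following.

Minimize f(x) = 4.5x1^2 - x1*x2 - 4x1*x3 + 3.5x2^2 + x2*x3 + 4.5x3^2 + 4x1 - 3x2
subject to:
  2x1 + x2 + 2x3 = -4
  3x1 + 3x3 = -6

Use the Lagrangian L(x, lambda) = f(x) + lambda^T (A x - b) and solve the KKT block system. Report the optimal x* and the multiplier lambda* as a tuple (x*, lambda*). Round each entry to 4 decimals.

Form the Lagrangian:
  L(x, lambda) = (1/2) x^T Q x + c^T x + lambda^T (A x - b)
Stationarity (grad_x L = 0): Q x + c + A^T lambda = 0.
Primal feasibility: A x = b.

This gives the KKT block system:
  [ Q   A^T ] [ x     ]   [-c ]
  [ A    0  ] [ lambda ] = [ b ]

Solving the linear system:
  x*      = (-1.1538, 0, -0.8462)
  lambda* = (2.6923, -0.7949)
  f(x*)   = 0.6923

x* = (-1.1538, 0, -0.8462), lambda* = (2.6923, -0.7949)


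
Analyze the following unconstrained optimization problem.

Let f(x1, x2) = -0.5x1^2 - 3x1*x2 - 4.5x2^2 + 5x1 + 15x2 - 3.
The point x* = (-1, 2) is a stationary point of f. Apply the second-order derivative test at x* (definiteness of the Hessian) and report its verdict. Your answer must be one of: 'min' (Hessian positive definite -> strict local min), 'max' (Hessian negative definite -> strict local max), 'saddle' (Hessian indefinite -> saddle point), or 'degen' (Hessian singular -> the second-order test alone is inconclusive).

Compute the Hessian H = grad^2 f:
  H = [[-1, -3], [-3, -9]]
Verify stationarity: grad f(x*) = H x* + g = (0, 0).
Eigenvalues of H: -10, 0.
H has a zero eigenvalue (singular; negative semidefinite but not definite), so H is neither positive definite, negative definite, nor indefinite. The second-order test alone is inconclusive -> degen.
(Indeed, f is constant along the null direction of H through x*, so x* is not a strict local extremum.)

degen


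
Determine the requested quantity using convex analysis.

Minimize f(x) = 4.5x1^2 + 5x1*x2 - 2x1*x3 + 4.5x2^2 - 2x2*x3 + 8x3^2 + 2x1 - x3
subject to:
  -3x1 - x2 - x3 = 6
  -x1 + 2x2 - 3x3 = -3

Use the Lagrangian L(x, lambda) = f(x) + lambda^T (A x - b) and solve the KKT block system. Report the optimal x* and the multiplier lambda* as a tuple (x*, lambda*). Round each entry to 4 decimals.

Form the Lagrangian:
  L(x, lambda) = (1/2) x^T Q x + c^T x + lambda^T (A x - b)
Stationarity (grad_x L = 0): Q x + c + A^T lambda = 0.
Primal feasibility: A x = b.

This gives the KKT block system:
  [ Q   A^T ] [ x     ]   [-c ]
  [ A    0  ] [ lambda ] = [ b ]

Solving the linear system:
  x*      = (-1.5731, -1.683, 0.4024)
  lambda* = (-9.5104, 7.1535)
  f(x*)   = 37.4873

x* = (-1.5731, -1.683, 0.4024), lambda* = (-9.5104, 7.1535)


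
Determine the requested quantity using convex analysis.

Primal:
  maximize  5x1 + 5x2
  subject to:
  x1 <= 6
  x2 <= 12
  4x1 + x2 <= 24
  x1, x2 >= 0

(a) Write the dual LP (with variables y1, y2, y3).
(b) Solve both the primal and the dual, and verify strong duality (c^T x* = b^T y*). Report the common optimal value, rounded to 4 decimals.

The standard primal-dual pair for 'max c^T x s.t. A x <= b, x >= 0' is:
  Dual:  min b^T y  s.t.  A^T y >= c,  y >= 0.

So the dual LP is:
  minimize  6y1 + 12y2 + 24y3
  subject to:
    y1 + 4y3 >= 5
    y2 + y3 >= 5
    y1, y2, y3 >= 0

Solving the primal: x* = (3, 12).
  primal value c^T x* = 75.
Solving the dual: y* = (0, 3.75, 1.25).
  dual value b^T y* = 75.
Strong duality: c^T x* = b^T y*. Confirmed.

75


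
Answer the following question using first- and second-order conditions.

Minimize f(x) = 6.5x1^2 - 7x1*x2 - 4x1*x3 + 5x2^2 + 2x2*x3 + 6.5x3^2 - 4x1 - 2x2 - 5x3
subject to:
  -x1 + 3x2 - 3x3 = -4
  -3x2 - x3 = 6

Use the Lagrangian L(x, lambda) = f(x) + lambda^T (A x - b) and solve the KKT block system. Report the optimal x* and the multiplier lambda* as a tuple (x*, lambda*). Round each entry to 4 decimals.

Form the Lagrangian:
  L(x, lambda) = (1/2) x^T Q x + c^T x + lambda^T (A x - b)
Stationarity (grad_x L = 0): Q x + c + A^T lambda = 0.
Primal feasibility: A x = b.

This gives the KKT block system:
  [ Q   A^T ] [ x     ]   [-c ]
  [ A    0  ] [ lambda ] = [ b ]

Solving the linear system:
  x*      = (-0.878, -1.9065, -0.2805)
  lambda* = (-0.9468, -6.1068)
  f(x*)   = 20.7905

x* = (-0.878, -1.9065, -0.2805), lambda* = (-0.9468, -6.1068)


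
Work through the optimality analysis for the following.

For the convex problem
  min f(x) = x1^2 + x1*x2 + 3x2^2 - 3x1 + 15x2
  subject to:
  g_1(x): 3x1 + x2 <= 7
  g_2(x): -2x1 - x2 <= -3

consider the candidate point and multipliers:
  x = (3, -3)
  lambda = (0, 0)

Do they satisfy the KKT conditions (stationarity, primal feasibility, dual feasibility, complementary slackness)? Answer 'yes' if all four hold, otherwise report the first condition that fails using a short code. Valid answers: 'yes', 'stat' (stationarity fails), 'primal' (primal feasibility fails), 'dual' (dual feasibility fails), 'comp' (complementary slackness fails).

Gradient of f: grad f(x) = Q x + c = (0, 0)
Constraint values g_i(x) = a_i^T x - b_i:
  g_1((3, -3)) = -1
  g_2((3, -3)) = 0
Stationarity residual: grad f(x) + sum_i lambda_i a_i = (0, 0)
  -> stationarity OK
Primal feasibility (all g_i <= 0): OK
Dual feasibility (all lambda_i >= 0): OK
Complementary slackness (lambda_i * g_i(x) = 0 for all i): OK

Verdict: yes, KKT holds.

yes


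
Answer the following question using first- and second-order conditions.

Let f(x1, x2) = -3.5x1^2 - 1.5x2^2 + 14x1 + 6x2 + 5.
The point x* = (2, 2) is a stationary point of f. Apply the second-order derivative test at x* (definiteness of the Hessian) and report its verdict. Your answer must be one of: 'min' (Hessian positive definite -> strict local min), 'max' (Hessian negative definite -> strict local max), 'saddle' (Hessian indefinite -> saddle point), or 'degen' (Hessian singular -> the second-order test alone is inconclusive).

Compute the Hessian H = grad^2 f:
  H = [[-7, 0], [0, -3]]
Verify stationarity: grad f(x*) = H x* + g = (0, 0).
Eigenvalues of H: -7, -3.
Both eigenvalues < 0, so H is negative definite -> x* is a strict local max.

max


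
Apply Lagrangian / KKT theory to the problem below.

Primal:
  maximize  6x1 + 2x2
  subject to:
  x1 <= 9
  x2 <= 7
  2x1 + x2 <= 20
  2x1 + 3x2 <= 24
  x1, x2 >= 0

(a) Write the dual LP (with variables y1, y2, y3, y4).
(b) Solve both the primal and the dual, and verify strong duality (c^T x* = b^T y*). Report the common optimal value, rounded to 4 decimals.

The standard primal-dual pair for 'max c^T x s.t. A x <= b, x >= 0' is:
  Dual:  min b^T y  s.t.  A^T y >= c,  y >= 0.

So the dual LP is:
  minimize  9y1 + 7y2 + 20y3 + 24y4
  subject to:
    y1 + 2y3 + 2y4 >= 6
    y2 + y3 + 3y4 >= 2
    y1, y2, y3, y4 >= 0

Solving the primal: x* = (9, 2).
  primal value c^T x* = 58.
Solving the dual: y* = (4.6667, 0, 0, 0.6667).
  dual value b^T y* = 58.
Strong duality: c^T x* = b^T y*. Confirmed.

58


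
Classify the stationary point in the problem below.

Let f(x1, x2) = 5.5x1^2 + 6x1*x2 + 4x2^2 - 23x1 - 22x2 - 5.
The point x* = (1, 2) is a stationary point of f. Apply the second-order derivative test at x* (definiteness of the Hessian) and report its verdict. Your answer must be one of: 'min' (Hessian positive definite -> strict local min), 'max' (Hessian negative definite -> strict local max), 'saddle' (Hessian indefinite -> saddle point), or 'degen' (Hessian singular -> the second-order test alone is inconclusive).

Compute the Hessian H = grad^2 f:
  H = [[11, 6], [6, 8]]
Verify stationarity: grad f(x*) = H x* + g = (0, 0).
Eigenvalues of H: 3.3153, 15.6847.
Both eigenvalues > 0, so H is positive definite -> x* is a strict local min.

min


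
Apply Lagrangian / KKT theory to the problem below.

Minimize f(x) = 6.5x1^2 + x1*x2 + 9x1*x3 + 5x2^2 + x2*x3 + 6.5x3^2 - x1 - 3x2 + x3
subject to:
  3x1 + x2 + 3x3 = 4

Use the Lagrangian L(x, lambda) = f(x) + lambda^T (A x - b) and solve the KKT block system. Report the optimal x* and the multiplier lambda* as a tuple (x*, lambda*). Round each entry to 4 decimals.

Form the Lagrangian:
  L(x, lambda) = (1/2) x^T Q x + c^T x + lambda^T (A x - b)
Stationarity (grad_x L = 0): Q x + c + A^T lambda = 0.
Primal feasibility: A x = b.

This gives the KKT block system:
  [ Q   A^T ] [ x     ]   [-c ]
  [ A    0  ] [ lambda ] = [ b ]

Solving the linear system:
  x*      = (0.8132, 0.6211, 0.3132)
  lambda* = (-4.3368)
  f(x*)   = 7.4921

x* = (0.8132, 0.6211, 0.3132), lambda* = (-4.3368)


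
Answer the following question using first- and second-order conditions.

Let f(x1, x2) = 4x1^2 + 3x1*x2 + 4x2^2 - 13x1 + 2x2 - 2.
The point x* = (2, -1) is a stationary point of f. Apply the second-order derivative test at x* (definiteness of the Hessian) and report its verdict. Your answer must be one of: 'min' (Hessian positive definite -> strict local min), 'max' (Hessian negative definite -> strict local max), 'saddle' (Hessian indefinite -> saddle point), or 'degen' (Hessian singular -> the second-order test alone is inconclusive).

Compute the Hessian H = grad^2 f:
  H = [[8, 3], [3, 8]]
Verify stationarity: grad f(x*) = H x* + g = (0, 0).
Eigenvalues of H: 5, 11.
Both eigenvalues > 0, so H is positive definite -> x* is a strict local min.

min


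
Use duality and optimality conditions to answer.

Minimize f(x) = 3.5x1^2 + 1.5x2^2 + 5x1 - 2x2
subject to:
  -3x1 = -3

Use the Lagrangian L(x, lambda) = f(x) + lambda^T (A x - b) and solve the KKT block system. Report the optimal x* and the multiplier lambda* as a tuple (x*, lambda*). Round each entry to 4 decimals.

Form the Lagrangian:
  L(x, lambda) = (1/2) x^T Q x + c^T x + lambda^T (A x - b)
Stationarity (grad_x L = 0): Q x + c + A^T lambda = 0.
Primal feasibility: A x = b.

This gives the KKT block system:
  [ Q   A^T ] [ x     ]   [-c ]
  [ A    0  ] [ lambda ] = [ b ]

Solving the linear system:
  x*      = (1, 0.6667)
  lambda* = (4)
  f(x*)   = 7.8333

x* = (1, 0.6667), lambda* = (4)


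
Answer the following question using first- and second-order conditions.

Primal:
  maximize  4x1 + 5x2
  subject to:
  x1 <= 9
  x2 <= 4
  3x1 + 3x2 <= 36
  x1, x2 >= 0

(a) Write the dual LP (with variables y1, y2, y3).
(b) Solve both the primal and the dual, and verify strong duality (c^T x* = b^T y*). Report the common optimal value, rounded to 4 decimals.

The standard primal-dual pair for 'max c^T x s.t. A x <= b, x >= 0' is:
  Dual:  min b^T y  s.t.  A^T y >= c,  y >= 0.

So the dual LP is:
  minimize  9y1 + 4y2 + 36y3
  subject to:
    y1 + 3y3 >= 4
    y2 + 3y3 >= 5
    y1, y2, y3 >= 0

Solving the primal: x* = (8, 4).
  primal value c^T x* = 52.
Solving the dual: y* = (0, 1, 1.3333).
  dual value b^T y* = 52.
Strong duality: c^T x* = b^T y*. Confirmed.

52


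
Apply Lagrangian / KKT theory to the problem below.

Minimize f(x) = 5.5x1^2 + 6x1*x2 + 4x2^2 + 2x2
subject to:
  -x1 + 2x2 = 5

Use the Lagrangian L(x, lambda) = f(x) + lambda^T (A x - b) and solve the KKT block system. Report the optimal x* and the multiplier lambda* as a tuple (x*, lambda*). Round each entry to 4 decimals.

Form the Lagrangian:
  L(x, lambda) = (1/2) x^T Q x + c^T x + lambda^T (A x - b)
Stationarity (grad_x L = 0): Q x + c + A^T lambda = 0.
Primal feasibility: A x = b.

This gives the KKT block system:
  [ Q   A^T ] [ x     ]   [-c ]
  [ A    0  ] [ lambda ] = [ b ]

Solving the linear system:
  x*      = (-1.3684, 1.8158)
  lambda* = (-4.1579)
  f(x*)   = 12.2105

x* = (-1.3684, 1.8158), lambda* = (-4.1579)


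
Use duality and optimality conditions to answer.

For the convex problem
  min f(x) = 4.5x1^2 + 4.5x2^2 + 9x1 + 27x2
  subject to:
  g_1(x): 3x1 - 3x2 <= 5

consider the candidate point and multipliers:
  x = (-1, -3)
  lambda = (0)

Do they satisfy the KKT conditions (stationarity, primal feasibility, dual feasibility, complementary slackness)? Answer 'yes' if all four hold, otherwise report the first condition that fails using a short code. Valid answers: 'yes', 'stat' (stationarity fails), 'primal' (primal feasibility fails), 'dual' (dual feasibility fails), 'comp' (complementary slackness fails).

Gradient of f: grad f(x) = Q x + c = (0, 0)
Constraint values g_i(x) = a_i^T x - b_i:
  g_1((-1, -3)) = 1
Stationarity residual: grad f(x) + sum_i lambda_i a_i = (0, 0)
  -> stationarity OK
Primal feasibility (all g_i <= 0): FAILS
Dual feasibility (all lambda_i >= 0): OK
Complementary slackness (lambda_i * g_i(x) = 0 for all i): OK

Verdict: the first failing condition is primal_feasibility -> primal.

primal


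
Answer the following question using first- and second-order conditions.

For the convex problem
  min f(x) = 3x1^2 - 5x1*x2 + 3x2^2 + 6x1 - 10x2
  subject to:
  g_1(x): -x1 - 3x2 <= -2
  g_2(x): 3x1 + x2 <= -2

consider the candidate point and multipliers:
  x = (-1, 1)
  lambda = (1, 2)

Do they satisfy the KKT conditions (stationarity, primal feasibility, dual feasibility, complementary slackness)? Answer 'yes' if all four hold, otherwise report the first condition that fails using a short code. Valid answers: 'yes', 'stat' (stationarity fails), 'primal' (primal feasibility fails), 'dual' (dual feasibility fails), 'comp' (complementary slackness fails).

Gradient of f: grad f(x) = Q x + c = (-5, 1)
Constraint values g_i(x) = a_i^T x - b_i:
  g_1((-1, 1)) = 0
  g_2((-1, 1)) = 0
Stationarity residual: grad f(x) + sum_i lambda_i a_i = (0, 0)
  -> stationarity OK
Primal feasibility (all g_i <= 0): OK
Dual feasibility (all lambda_i >= 0): OK
Complementary slackness (lambda_i * g_i(x) = 0 for all i): OK

Verdict: yes, KKT holds.

yes


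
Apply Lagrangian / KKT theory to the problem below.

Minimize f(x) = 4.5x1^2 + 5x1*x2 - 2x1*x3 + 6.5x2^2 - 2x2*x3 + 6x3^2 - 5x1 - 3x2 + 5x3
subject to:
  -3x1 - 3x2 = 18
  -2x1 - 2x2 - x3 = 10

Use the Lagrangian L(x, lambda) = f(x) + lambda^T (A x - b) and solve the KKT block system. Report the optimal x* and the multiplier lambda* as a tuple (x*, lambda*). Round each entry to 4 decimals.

Form the Lagrangian:
  L(x, lambda) = (1/2) x^T Q x + c^T x + lambda^T (A x - b)
Stationarity (grad_x L = 0): Q x + c + A^T lambda = 0.
Primal feasibility: A x = b.

This gives the KKT block system:
  [ Q   A^T ] [ x     ]   [-c ]
  [ A    0  ] [ lambda ] = [ b ]

Solving the linear system:
  x*      = (-3.8333, -2.1667, 2)
  lambda* = (-45.4444, 41)
  f(x*)   = 221.8333

x* = (-3.8333, -2.1667, 2), lambda* = (-45.4444, 41)


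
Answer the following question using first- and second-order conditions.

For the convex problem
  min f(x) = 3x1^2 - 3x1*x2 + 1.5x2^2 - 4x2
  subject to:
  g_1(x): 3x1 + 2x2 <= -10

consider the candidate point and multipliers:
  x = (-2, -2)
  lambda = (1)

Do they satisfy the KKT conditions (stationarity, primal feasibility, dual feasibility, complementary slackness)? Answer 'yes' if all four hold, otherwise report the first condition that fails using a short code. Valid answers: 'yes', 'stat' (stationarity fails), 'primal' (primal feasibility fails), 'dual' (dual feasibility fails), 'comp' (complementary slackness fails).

Gradient of f: grad f(x) = Q x + c = (-6, -4)
Constraint values g_i(x) = a_i^T x - b_i:
  g_1((-2, -2)) = 0
Stationarity residual: grad f(x) + sum_i lambda_i a_i = (-3, -2)
  -> stationarity FAILS
Primal feasibility (all g_i <= 0): OK
Dual feasibility (all lambda_i >= 0): OK
Complementary slackness (lambda_i * g_i(x) = 0 for all i): OK

Verdict: the first failing condition is stationarity -> stat.

stat


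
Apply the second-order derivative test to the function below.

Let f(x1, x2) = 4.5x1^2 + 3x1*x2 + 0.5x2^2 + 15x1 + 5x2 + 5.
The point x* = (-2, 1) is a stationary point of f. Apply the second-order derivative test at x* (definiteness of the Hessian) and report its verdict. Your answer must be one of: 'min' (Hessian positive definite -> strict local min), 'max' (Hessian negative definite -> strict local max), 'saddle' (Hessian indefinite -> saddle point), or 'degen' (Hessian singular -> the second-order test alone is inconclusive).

Compute the Hessian H = grad^2 f:
  H = [[9, 3], [3, 1]]
Verify stationarity: grad f(x*) = H x* + g = (0, 0).
Eigenvalues of H: 0, 10.
H has a zero eigenvalue (singular; positive semidefinite but not definite), so H is neither positive definite, negative definite, nor indefinite. The second-order test alone is inconclusive -> degen.
(Indeed, f is constant along the null direction of H through x*, so x* is not a strict local extremum.)

degen


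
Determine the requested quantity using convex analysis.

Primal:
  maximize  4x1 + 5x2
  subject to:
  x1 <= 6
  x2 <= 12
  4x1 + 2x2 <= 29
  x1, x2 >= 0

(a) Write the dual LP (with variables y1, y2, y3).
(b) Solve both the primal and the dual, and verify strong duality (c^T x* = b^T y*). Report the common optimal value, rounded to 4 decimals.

The standard primal-dual pair for 'max c^T x s.t. A x <= b, x >= 0' is:
  Dual:  min b^T y  s.t.  A^T y >= c,  y >= 0.

So the dual LP is:
  minimize  6y1 + 12y2 + 29y3
  subject to:
    y1 + 4y3 >= 4
    y2 + 2y3 >= 5
    y1, y2, y3 >= 0

Solving the primal: x* = (1.25, 12).
  primal value c^T x* = 65.
Solving the dual: y* = (0, 3, 1).
  dual value b^T y* = 65.
Strong duality: c^T x* = b^T y*. Confirmed.

65


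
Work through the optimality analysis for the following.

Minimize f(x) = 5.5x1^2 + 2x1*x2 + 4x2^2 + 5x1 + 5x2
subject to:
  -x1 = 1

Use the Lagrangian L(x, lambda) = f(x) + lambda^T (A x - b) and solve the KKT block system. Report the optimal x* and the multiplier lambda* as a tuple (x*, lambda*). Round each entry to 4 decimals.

Form the Lagrangian:
  L(x, lambda) = (1/2) x^T Q x + c^T x + lambda^T (A x - b)
Stationarity (grad_x L = 0): Q x + c + A^T lambda = 0.
Primal feasibility: A x = b.

This gives the KKT block system:
  [ Q   A^T ] [ x     ]   [-c ]
  [ A    0  ] [ lambda ] = [ b ]

Solving the linear system:
  x*      = (-1, -0.375)
  lambda* = (-6.75)
  f(x*)   = -0.0625

x* = (-1, -0.375), lambda* = (-6.75)


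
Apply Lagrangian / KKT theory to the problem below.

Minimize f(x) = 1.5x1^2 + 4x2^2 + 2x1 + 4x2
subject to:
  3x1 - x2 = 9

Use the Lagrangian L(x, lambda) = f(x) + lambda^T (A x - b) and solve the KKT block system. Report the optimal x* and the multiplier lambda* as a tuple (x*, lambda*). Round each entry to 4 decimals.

Form the Lagrangian:
  L(x, lambda) = (1/2) x^T Q x + c^T x + lambda^T (A x - b)
Stationarity (grad_x L = 0): Q x + c + A^T lambda = 0.
Primal feasibility: A x = b.

This gives the KKT block system:
  [ Q   A^T ] [ x     ]   [-c ]
  [ A    0  ] [ lambda ] = [ b ]

Solving the linear system:
  x*      = (2.6933, -0.92)
  lambda* = (-3.36)
  f(x*)   = 15.9733

x* = (2.6933, -0.92), lambda* = (-3.36)


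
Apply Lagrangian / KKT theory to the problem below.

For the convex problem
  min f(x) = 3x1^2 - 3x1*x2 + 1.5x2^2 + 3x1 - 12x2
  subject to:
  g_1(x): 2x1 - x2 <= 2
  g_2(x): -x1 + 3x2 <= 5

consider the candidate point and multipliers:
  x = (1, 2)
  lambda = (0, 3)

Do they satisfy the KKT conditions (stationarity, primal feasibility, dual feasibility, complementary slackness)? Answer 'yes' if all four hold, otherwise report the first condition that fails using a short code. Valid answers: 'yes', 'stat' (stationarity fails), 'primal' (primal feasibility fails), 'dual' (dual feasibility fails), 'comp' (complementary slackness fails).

Gradient of f: grad f(x) = Q x + c = (3, -9)
Constraint values g_i(x) = a_i^T x - b_i:
  g_1((1, 2)) = -2
  g_2((1, 2)) = 0
Stationarity residual: grad f(x) + sum_i lambda_i a_i = (0, 0)
  -> stationarity OK
Primal feasibility (all g_i <= 0): OK
Dual feasibility (all lambda_i >= 0): OK
Complementary slackness (lambda_i * g_i(x) = 0 for all i): OK

Verdict: yes, KKT holds.

yes


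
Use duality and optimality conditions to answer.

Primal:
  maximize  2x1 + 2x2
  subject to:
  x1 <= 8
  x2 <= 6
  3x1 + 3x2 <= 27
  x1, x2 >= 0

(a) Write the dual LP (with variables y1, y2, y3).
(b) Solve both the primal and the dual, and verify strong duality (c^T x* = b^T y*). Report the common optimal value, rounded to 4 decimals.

The standard primal-dual pair for 'max c^T x s.t. A x <= b, x >= 0' is:
  Dual:  min b^T y  s.t.  A^T y >= c,  y >= 0.

So the dual LP is:
  minimize  8y1 + 6y2 + 27y3
  subject to:
    y1 + 3y3 >= 2
    y2 + 3y3 >= 2
    y1, y2, y3 >= 0

Solving the primal: x* = (3, 6).
  primal value c^T x* = 18.
Solving the dual: y* = (0, 0, 0.6667).
  dual value b^T y* = 18.
Strong duality: c^T x* = b^T y*. Confirmed.

18


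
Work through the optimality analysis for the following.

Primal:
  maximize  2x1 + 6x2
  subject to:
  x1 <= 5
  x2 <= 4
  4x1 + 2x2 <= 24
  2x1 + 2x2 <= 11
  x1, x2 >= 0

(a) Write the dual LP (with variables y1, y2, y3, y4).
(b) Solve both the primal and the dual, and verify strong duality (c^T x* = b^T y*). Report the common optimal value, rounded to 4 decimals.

The standard primal-dual pair for 'max c^T x s.t. A x <= b, x >= 0' is:
  Dual:  min b^T y  s.t.  A^T y >= c,  y >= 0.

So the dual LP is:
  minimize  5y1 + 4y2 + 24y3 + 11y4
  subject to:
    y1 + 4y3 + 2y4 >= 2
    y2 + 2y3 + 2y4 >= 6
    y1, y2, y3, y4 >= 0

Solving the primal: x* = (1.5, 4).
  primal value c^T x* = 27.
Solving the dual: y* = (0, 4, 0, 1).
  dual value b^T y* = 27.
Strong duality: c^T x* = b^T y*. Confirmed.

27


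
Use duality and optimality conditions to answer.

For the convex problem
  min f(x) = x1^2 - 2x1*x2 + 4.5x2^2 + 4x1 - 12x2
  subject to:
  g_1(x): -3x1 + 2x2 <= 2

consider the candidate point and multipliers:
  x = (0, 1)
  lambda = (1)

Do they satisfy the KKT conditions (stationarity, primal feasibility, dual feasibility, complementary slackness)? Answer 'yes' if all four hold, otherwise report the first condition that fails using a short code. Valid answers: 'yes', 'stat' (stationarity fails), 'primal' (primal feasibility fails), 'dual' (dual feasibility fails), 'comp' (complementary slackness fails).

Gradient of f: grad f(x) = Q x + c = (2, -3)
Constraint values g_i(x) = a_i^T x - b_i:
  g_1((0, 1)) = 0
Stationarity residual: grad f(x) + sum_i lambda_i a_i = (-1, -1)
  -> stationarity FAILS
Primal feasibility (all g_i <= 0): OK
Dual feasibility (all lambda_i >= 0): OK
Complementary slackness (lambda_i * g_i(x) = 0 for all i): OK

Verdict: the first failing condition is stationarity -> stat.

stat


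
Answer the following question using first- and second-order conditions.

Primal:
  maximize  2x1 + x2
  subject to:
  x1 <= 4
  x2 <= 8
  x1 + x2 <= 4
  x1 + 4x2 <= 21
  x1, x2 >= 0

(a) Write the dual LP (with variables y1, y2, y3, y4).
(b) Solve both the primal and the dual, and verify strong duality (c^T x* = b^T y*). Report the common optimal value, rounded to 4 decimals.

The standard primal-dual pair for 'max c^T x s.t. A x <= b, x >= 0' is:
  Dual:  min b^T y  s.t.  A^T y >= c,  y >= 0.

So the dual LP is:
  minimize  4y1 + 8y2 + 4y3 + 21y4
  subject to:
    y1 + y3 + y4 >= 2
    y2 + y3 + 4y4 >= 1
    y1, y2, y3, y4 >= 0

Solving the primal: x* = (4, 0).
  primal value c^T x* = 8.
Solving the dual: y* = (1, 0, 1, 0).
  dual value b^T y* = 8.
Strong duality: c^T x* = b^T y*. Confirmed.

8


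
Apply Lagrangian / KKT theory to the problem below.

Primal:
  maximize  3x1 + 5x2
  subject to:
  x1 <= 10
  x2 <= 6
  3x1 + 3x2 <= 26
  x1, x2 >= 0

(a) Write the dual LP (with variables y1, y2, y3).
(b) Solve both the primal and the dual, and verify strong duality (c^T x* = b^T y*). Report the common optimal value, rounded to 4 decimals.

The standard primal-dual pair for 'max c^T x s.t. A x <= b, x >= 0' is:
  Dual:  min b^T y  s.t.  A^T y >= c,  y >= 0.

So the dual LP is:
  minimize  10y1 + 6y2 + 26y3
  subject to:
    y1 + 3y3 >= 3
    y2 + 3y3 >= 5
    y1, y2, y3 >= 0

Solving the primal: x* = (2.6667, 6).
  primal value c^T x* = 38.
Solving the dual: y* = (0, 2, 1).
  dual value b^T y* = 38.
Strong duality: c^T x* = b^T y*. Confirmed.

38


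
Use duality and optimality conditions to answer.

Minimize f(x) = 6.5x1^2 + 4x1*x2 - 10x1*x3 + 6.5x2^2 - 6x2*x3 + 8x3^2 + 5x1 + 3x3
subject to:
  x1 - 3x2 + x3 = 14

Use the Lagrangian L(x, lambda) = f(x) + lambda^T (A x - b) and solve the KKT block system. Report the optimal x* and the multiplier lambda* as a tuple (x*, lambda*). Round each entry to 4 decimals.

Form the Lagrangian:
  L(x, lambda) = (1/2) x^T Q x + c^T x + lambda^T (A x - b)
Stationarity (grad_x L = 0): Q x + c + A^T lambda = 0.
Primal feasibility: A x = b.

This gives the KKT block system:
  [ Q   A^T ] [ x     ]   [-c ]
  [ A    0  ] [ lambda ] = [ b ]

Solving the linear system:
  x*      = (2.4567, -3.5533, 0.8835)
  lambda* = (-13.8889)
  f(x*)   = 104.6893

x* = (2.4567, -3.5533, 0.8835), lambda* = (-13.8889)


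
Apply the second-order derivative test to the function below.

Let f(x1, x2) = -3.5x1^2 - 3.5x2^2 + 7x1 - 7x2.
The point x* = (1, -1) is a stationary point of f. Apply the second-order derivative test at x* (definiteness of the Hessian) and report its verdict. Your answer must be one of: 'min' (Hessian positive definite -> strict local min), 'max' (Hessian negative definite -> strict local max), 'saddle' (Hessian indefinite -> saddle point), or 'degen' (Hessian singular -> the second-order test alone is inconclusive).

Compute the Hessian H = grad^2 f:
  H = [[-7, 0], [0, -7]]
Verify stationarity: grad f(x*) = H x* + g = (0, 0).
Eigenvalues of H: -7, -7.
Both eigenvalues < 0, so H is negative definite -> x* is a strict local max.

max


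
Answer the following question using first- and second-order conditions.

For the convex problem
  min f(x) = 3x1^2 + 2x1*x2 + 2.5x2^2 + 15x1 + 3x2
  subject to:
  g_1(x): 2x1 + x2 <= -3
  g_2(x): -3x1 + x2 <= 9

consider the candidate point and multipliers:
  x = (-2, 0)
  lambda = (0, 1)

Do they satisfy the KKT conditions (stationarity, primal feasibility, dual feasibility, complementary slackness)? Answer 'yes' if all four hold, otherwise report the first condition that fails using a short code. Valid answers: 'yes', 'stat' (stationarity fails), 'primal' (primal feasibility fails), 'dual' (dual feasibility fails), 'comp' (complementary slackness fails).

Gradient of f: grad f(x) = Q x + c = (3, -1)
Constraint values g_i(x) = a_i^T x - b_i:
  g_1((-2, 0)) = -1
  g_2((-2, 0)) = -3
Stationarity residual: grad f(x) + sum_i lambda_i a_i = (0, 0)
  -> stationarity OK
Primal feasibility (all g_i <= 0): OK
Dual feasibility (all lambda_i >= 0): OK
Complementary slackness (lambda_i * g_i(x) = 0 for all i): FAILS

Verdict: the first failing condition is complementary_slackness -> comp.

comp


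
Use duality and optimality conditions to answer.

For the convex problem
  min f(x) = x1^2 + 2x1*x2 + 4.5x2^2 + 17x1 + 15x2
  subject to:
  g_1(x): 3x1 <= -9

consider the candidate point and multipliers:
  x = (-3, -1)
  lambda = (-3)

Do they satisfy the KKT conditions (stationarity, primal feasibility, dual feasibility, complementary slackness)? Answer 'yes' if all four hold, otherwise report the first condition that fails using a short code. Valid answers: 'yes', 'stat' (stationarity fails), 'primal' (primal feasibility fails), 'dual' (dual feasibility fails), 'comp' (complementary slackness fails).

Gradient of f: grad f(x) = Q x + c = (9, 0)
Constraint values g_i(x) = a_i^T x - b_i:
  g_1((-3, -1)) = 0
Stationarity residual: grad f(x) + sum_i lambda_i a_i = (0, 0)
  -> stationarity OK
Primal feasibility (all g_i <= 0): OK
Dual feasibility (all lambda_i >= 0): FAILS
Complementary slackness (lambda_i * g_i(x) = 0 for all i): OK

Verdict: the first failing condition is dual_feasibility -> dual.

dual


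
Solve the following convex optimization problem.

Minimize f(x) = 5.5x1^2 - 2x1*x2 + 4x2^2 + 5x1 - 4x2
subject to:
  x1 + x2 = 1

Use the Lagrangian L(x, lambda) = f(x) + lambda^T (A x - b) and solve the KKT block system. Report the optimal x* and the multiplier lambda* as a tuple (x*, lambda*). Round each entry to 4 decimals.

Form the Lagrangian:
  L(x, lambda) = (1/2) x^T Q x + c^T x + lambda^T (A x - b)
Stationarity (grad_x L = 0): Q x + c + A^T lambda = 0.
Primal feasibility: A x = b.

This gives the KKT block system:
  [ Q   A^T ] [ x     ]   [-c ]
  [ A    0  ] [ lambda ] = [ b ]

Solving the linear system:
  x*      = (0.0435, 0.9565)
  lambda* = (-3.5652)
  f(x*)   = -0.0217

x* = (0.0435, 0.9565), lambda* = (-3.5652)


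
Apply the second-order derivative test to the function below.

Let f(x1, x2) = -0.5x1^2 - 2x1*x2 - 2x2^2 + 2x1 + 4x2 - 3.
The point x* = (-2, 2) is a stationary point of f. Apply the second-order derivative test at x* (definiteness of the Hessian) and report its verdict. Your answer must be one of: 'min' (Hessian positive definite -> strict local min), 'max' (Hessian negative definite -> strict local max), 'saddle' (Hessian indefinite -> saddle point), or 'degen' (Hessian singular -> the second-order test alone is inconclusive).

Compute the Hessian H = grad^2 f:
  H = [[-1, -2], [-2, -4]]
Verify stationarity: grad f(x*) = H x* + g = (0, 0).
Eigenvalues of H: -5, 0.
H has a zero eigenvalue (singular; negative semidefinite but not definite), so H is neither positive definite, negative definite, nor indefinite. The second-order test alone is inconclusive -> degen.
(Indeed, f is constant along the null direction of H through x*, so x* is not a strict local extremum.)

degen


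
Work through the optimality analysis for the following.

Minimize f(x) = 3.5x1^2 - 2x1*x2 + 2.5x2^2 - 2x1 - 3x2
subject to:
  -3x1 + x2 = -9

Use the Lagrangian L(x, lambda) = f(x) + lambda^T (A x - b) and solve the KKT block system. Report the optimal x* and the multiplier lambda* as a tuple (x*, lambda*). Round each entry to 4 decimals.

Form the Lagrangian:
  L(x, lambda) = (1/2) x^T Q x + c^T x + lambda^T (A x - b)
Stationarity (grad_x L = 0): Q x + c + A^T lambda = 0.
Primal feasibility: A x = b.

This gives the KKT block system:
  [ Q   A^T ] [ x     ]   [-c ]
  [ A    0  ] [ lambda ] = [ b ]

Solving the linear system:
  x*      = (3.2, 0.6)
  lambda* = (6.4)
  f(x*)   = 24.7

x* = (3.2, 0.6), lambda* = (6.4)


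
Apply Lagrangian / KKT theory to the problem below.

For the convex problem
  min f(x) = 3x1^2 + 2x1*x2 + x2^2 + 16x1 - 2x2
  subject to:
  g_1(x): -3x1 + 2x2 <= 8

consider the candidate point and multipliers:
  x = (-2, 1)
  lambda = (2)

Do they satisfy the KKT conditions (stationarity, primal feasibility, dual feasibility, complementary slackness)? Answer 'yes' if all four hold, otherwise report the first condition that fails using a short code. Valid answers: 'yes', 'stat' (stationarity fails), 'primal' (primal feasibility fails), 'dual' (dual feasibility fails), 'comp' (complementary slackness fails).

Gradient of f: grad f(x) = Q x + c = (6, -4)
Constraint values g_i(x) = a_i^T x - b_i:
  g_1((-2, 1)) = 0
Stationarity residual: grad f(x) + sum_i lambda_i a_i = (0, 0)
  -> stationarity OK
Primal feasibility (all g_i <= 0): OK
Dual feasibility (all lambda_i >= 0): OK
Complementary slackness (lambda_i * g_i(x) = 0 for all i): OK

Verdict: yes, KKT holds.

yes


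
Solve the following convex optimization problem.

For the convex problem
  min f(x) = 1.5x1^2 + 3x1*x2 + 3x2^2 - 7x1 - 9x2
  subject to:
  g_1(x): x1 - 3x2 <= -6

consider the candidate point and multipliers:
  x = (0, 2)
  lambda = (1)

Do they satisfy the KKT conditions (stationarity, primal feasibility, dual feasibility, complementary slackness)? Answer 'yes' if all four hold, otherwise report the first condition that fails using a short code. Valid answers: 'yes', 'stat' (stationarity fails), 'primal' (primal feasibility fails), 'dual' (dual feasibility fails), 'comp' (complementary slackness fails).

Gradient of f: grad f(x) = Q x + c = (-1, 3)
Constraint values g_i(x) = a_i^T x - b_i:
  g_1((0, 2)) = 0
Stationarity residual: grad f(x) + sum_i lambda_i a_i = (0, 0)
  -> stationarity OK
Primal feasibility (all g_i <= 0): OK
Dual feasibility (all lambda_i >= 0): OK
Complementary slackness (lambda_i * g_i(x) = 0 for all i): OK

Verdict: yes, KKT holds.

yes


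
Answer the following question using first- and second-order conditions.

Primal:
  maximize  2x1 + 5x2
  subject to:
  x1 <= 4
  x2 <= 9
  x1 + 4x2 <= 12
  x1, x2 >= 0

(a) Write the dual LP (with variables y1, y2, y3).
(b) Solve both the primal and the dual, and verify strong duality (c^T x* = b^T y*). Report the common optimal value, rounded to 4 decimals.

The standard primal-dual pair for 'max c^T x s.t. A x <= b, x >= 0' is:
  Dual:  min b^T y  s.t.  A^T y >= c,  y >= 0.

So the dual LP is:
  minimize  4y1 + 9y2 + 12y3
  subject to:
    y1 + y3 >= 2
    y2 + 4y3 >= 5
    y1, y2, y3 >= 0

Solving the primal: x* = (4, 2).
  primal value c^T x* = 18.
Solving the dual: y* = (0.75, 0, 1.25).
  dual value b^T y* = 18.
Strong duality: c^T x* = b^T y*. Confirmed.

18


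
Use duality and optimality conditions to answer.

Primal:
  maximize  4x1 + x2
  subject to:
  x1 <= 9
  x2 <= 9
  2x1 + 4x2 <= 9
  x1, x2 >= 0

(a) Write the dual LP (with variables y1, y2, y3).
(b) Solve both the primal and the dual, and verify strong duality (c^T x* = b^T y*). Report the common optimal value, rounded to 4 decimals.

The standard primal-dual pair for 'max c^T x s.t. A x <= b, x >= 0' is:
  Dual:  min b^T y  s.t.  A^T y >= c,  y >= 0.

So the dual LP is:
  minimize  9y1 + 9y2 + 9y3
  subject to:
    y1 + 2y3 >= 4
    y2 + 4y3 >= 1
    y1, y2, y3 >= 0

Solving the primal: x* = (4.5, 0).
  primal value c^T x* = 18.
Solving the dual: y* = (0, 0, 2).
  dual value b^T y* = 18.
Strong duality: c^T x* = b^T y*. Confirmed.

18


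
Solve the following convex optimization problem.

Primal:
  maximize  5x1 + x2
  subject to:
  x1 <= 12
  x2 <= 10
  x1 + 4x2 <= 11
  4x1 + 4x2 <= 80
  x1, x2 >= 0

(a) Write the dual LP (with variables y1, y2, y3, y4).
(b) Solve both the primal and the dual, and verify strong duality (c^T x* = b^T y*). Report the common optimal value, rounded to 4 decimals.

The standard primal-dual pair for 'max c^T x s.t. A x <= b, x >= 0' is:
  Dual:  min b^T y  s.t.  A^T y >= c,  y >= 0.

So the dual LP is:
  minimize  12y1 + 10y2 + 11y3 + 80y4
  subject to:
    y1 + y3 + 4y4 >= 5
    y2 + 4y3 + 4y4 >= 1
    y1, y2, y3, y4 >= 0

Solving the primal: x* = (11, 0).
  primal value c^T x* = 55.
Solving the dual: y* = (0, 0, 5, 0).
  dual value b^T y* = 55.
Strong duality: c^T x* = b^T y*. Confirmed.

55


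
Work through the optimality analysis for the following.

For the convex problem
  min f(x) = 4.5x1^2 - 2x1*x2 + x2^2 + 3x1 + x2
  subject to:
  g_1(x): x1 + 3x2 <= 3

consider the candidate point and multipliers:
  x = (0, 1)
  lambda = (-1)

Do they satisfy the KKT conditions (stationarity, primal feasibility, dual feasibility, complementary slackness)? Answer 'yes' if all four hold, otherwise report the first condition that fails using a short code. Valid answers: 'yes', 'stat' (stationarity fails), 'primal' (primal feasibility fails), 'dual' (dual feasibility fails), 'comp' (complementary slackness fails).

Gradient of f: grad f(x) = Q x + c = (1, 3)
Constraint values g_i(x) = a_i^T x - b_i:
  g_1((0, 1)) = 0
Stationarity residual: grad f(x) + sum_i lambda_i a_i = (0, 0)
  -> stationarity OK
Primal feasibility (all g_i <= 0): OK
Dual feasibility (all lambda_i >= 0): FAILS
Complementary slackness (lambda_i * g_i(x) = 0 for all i): OK

Verdict: the first failing condition is dual_feasibility -> dual.

dual
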